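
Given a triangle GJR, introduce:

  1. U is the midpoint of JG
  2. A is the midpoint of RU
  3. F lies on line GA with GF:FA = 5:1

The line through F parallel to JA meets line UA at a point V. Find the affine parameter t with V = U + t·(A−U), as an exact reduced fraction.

Work in coordinates with G = (0, 0), J = (1, 0), R = (0, 1).
1. U is the midpoint of JG ⇒ U = (1/2, 0)
2. A is the midpoint of RU ⇒ A = (1/4, 1/2)
3. F lies on line GA with GF:FA = 5:1 ⇒ F = (5/24, 5/12)
through F parallel to JA: direction (-3/4, 1/2); meets UA at V = (1/3, 1/3)
V = U + t·(A−U) with t = 2/3

t = 2/3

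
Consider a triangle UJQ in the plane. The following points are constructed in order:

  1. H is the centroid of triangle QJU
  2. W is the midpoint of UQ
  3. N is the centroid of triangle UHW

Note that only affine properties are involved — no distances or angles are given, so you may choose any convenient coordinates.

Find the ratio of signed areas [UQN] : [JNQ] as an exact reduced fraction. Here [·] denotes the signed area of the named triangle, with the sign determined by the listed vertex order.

[UQN]:[JNQ] = 2/11

Assign U = (0, 0), J = (1, 0), Q = (0, 1) — the answer is frame-independent, so this choice is without loss of generality.
1. H is the centroid of triangle QJU ⇒ H = (1/3, 1/3)
2. W is the midpoint of UQ ⇒ W = (0, 1/2)
3. N is the centroid of triangle UHW ⇒ N = (1/9, 5/18)
2·[UQN] = -1/9, 2·[JNQ] = -11/18
[UQN]:[JNQ] = -1/9:-11/18 = 2/11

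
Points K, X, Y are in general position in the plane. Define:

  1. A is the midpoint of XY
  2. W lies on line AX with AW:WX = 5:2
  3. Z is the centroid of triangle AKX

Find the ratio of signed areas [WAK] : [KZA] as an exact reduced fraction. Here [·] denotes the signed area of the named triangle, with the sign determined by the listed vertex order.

[WAK]:[KZA] = 15/7

Work in coordinates with K = (0, 0), X = (1, 0), Y = (0, 1).
1. A is the midpoint of XY ⇒ A = (1/2, 1/2)
2. W lies on line AX with AW:WX = 5:2 ⇒ W = (6/7, 1/7)
3. Z is the centroid of triangle AKX ⇒ Z = (1/2, 1/6)
2·[WAK] = 5/14, 2·[KZA] = 1/6
[WAK]:[KZA] = 5/14:1/6 = 15/7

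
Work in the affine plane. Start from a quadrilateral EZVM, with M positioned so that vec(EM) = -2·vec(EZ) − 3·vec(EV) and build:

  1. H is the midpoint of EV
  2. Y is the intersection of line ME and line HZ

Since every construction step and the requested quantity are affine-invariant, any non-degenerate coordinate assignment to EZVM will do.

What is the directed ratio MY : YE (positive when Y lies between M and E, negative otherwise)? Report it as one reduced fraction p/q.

MY:YE = -9

Set E = (0, 0), Z = (1, 0), V = (0, 1), M = (-2, -3); any affine frame gives the same invariant.
1. H is the midpoint of EV ⇒ H = (0, 1/2)
2. Y is the intersection of line ME and line HZ ⇒ Y = (1/4, 3/8)
Y = M + t·(E−M) with t = 9/8, so MY:YE = t:(1−t) = 9/8:-1/8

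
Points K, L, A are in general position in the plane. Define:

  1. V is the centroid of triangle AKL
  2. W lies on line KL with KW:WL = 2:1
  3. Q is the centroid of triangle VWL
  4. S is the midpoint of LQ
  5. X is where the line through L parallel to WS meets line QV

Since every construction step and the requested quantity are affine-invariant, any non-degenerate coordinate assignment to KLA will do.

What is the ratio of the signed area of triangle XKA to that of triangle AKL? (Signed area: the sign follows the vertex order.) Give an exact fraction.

Work in coordinates with K = (0, 0), L = (1, 0), A = (0, 1).
1. V is the centroid of triangle AKL ⇒ V = (1/3, 1/3)
2. W lies on line KL with KW:WL = 2:1 ⇒ W = (2/3, 0)
3. Q is the centroid of triangle VWL ⇒ Q = (2/3, 1/9)
4. S is the midpoint of LQ ⇒ S = (5/6, 1/18)
5. X is where the line through L parallel to WS meets line QV ⇒ X = (8/9, -1/27)
2·[XKA] = -8/9, 2·[AKL] = 1
[XKA]:[AKL] = -8/9:1 = -8/9

[XKA]:[AKL] = -8/9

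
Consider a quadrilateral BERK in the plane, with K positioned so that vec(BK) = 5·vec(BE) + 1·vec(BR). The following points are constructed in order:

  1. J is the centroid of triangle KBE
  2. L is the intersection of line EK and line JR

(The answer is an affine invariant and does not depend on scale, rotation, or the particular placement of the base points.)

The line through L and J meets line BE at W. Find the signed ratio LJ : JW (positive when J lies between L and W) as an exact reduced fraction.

Work in coordinates with B = (0, 0), E = (1, 0), R = (0, 1), K = (5, 1).
1. J is the centroid of triangle KBE ⇒ J = (2, 1/3)
2. L is the intersection of line EK and line JR ⇒ L = (15/7, 2/7)
line LJ meets BE at W = (3, 0)
J = L + t·(W−L) with t = -1/6, so LJ:JW = -1/6:7/6

LJ:JW = -1/7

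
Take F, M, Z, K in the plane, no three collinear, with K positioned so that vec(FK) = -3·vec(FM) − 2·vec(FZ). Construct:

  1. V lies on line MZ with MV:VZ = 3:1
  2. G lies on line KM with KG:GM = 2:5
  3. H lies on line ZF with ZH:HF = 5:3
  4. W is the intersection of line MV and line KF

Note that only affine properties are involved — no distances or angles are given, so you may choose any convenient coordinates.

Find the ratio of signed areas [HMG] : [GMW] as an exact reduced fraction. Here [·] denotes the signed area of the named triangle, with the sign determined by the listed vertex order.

Work in coordinates with F = (0, 0), M = (1, 0), Z = (0, 1), K = (-3, -2).
1. V lies on line MZ with MV:VZ = 3:1 ⇒ V = (1/4, 3/4)
2. G lies on line KM with KG:GM = 2:5 ⇒ G = (-13/7, -10/7)
3. H lies on line ZF with ZH:HF = 5:3 ⇒ H = (0, 3/8)
4. W is the intersection of line MV and line KF ⇒ W = (3/5, 2/5)
2·[HMG] = -5/2, 2·[GMW] = 12/7
[HMG]:[GMW] = -5/2:12/7 = -35/24

[HMG]:[GMW] = -35/24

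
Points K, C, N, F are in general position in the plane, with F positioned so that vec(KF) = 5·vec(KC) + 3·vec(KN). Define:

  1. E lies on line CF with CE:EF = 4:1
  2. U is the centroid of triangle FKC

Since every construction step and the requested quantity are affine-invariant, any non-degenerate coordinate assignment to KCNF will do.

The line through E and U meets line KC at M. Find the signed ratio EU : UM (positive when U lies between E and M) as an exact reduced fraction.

Choose coordinates K = (0, 0), C = (1, 0), N = (0, 1), F = (5, 3).
1. E lies on line CF with CE:EF = 4:1 ⇒ E = (21/5, 12/5)
2. U is the centroid of triangle FKC ⇒ U = (2, 1)
line EU meets KC at M = (3/7, 0)
U = E + t·(M−E) with t = 7/12, so EU:UM = 7/12:5/12

EU:UM = 7/5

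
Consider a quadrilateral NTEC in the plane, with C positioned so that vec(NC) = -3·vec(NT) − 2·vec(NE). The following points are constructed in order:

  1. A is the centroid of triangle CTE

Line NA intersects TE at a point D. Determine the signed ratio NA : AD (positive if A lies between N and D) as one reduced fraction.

Assign N = (0, 0), T = (1, 0), E = (0, 1), C = (-3, -2) — the answer is frame-independent, so this choice is without loss of generality.
1. A is the centroid of triangle CTE ⇒ A = (-2/3, -1/3)
line NA meets TE at D = (2/3, 1/3)
A = N + t·(D−N) with t = -1, so NA:AD = -1:2

NA:AD = -1/2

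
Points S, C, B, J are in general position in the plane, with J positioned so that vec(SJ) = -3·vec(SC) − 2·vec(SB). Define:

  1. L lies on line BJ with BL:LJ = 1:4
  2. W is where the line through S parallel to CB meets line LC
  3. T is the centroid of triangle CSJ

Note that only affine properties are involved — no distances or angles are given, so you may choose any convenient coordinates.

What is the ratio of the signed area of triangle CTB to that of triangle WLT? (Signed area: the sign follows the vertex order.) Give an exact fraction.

[CTB]:[WLT] = -105/13

Assign S = (0, 0), C = (1, 0), B = (0, 1), J = (-3, -2) — the answer is frame-independent, so this choice is without loss of generality.
1. L lies on line BJ with BL:LJ = 1:4 ⇒ L = (-3/5, 2/5)
2. W is where the line through S parallel to CB meets line LC ⇒ W = (-1/3, 1/3)
3. T is the centroid of triangle CSJ ⇒ T = (-2/3, -2/3)
2·[CTB] = -7/3, 2·[WLT] = 13/45
[CTB]:[WLT] = -7/3:13/45 = -105/13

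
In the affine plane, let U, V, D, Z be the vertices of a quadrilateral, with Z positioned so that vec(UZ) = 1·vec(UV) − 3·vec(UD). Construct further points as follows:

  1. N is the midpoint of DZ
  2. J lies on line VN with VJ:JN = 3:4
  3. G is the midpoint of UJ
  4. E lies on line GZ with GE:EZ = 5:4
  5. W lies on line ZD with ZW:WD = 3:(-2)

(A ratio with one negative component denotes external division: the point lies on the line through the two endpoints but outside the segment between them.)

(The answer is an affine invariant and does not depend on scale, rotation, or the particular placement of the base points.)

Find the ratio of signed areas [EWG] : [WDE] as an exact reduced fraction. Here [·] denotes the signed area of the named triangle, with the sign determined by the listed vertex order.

Work in coordinates with U = (0, 0), V = (1, 0), D = (0, 1), Z = (1, -3).
1. N is the midpoint of DZ ⇒ N = (1/2, -1)
2. J lies on line VN with VJ:JN = 3:4 ⇒ J = (11/14, -3/7)
3. G is the midpoint of UJ ⇒ G = (11/28, -3/14)
4. E lies on line GZ with GE:EZ = 5:4 ⇒ E = (46/63, -37/21)
5. W lies on line ZD with ZW:WD = 3:(-2) ⇒ W = (-2, 9)
2·[EWG] = -25/42, 2·[WDE] = 20/63
[EWG]:[WDE] = -25/42:20/63 = -15/8

[EWG]:[WDE] = -15/8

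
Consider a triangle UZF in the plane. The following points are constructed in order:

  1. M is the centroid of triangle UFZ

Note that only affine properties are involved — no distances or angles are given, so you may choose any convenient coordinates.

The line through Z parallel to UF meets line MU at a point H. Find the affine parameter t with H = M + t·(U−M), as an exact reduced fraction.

Choose coordinates U = (0, 0), Z = (1, 0), F = (0, 1).
1. M is the centroid of triangle UFZ ⇒ M = (1/3, 1/3)
through Z parallel to UF: direction (0, 1); meets MU at H = (1, 1)
H = M + t·(U−M) with t = -2

t = -2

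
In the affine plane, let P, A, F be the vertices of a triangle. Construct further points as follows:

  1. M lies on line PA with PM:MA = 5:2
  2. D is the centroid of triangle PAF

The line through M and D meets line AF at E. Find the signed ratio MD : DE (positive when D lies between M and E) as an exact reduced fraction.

Set P = (0, 0), A = (1, 0), F = (0, 1); any affine frame gives the same invariant.
1. M lies on line PA with PM:MA = 5:2 ⇒ M = (5/7, 0)
2. D is the centroid of triangle PAF ⇒ D = (1/3, 1/3)
line MD meets AF at E = (3, -2)
D = M + t·(E−M) with t = -1/6, so MD:DE = -1/6:7/6

MD:DE = -1/7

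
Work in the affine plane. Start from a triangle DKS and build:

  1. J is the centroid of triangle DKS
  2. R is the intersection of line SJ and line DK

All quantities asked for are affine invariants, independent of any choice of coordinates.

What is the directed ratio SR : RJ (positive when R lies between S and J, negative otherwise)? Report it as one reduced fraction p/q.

Choose coordinates D = (0, 0), K = (1, 0), S = (0, 1).
1. J is the centroid of triangle DKS ⇒ J = (1/3, 1/3)
2. R is the intersection of line SJ and line DK ⇒ R = (1/2, 0)
R = S + t·(J−S) with t = 3/2, so SR:RJ = t:(1−t) = 3/2:-1/2

SR:RJ = -3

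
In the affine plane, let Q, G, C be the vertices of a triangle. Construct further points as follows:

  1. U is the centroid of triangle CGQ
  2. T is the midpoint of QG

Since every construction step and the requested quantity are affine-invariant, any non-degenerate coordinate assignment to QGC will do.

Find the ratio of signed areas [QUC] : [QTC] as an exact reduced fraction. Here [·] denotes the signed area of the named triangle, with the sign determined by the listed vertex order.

Work in coordinates with Q = (0, 0), G = (1, 0), C = (0, 1).
1. U is the centroid of triangle CGQ ⇒ U = (1/3, 1/3)
2. T is the midpoint of QG ⇒ T = (1/2, 0)
2·[QUC] = 1/3, 2·[QTC] = 1/2
[QUC]:[QTC] = 1/3:1/2 = 2/3

[QUC]:[QTC] = 2/3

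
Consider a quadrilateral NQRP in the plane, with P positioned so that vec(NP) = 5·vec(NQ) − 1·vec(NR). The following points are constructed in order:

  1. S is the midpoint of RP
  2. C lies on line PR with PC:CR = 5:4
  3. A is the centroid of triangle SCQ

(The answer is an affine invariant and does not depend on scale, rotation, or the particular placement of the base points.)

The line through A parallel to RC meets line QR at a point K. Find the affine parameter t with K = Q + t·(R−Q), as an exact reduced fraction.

Assign N = (0, 0), Q = (1, 0), R = (0, 1), P = (5, -1) — the answer is frame-independent, so this choice is without loss of generality.
1. S is the midpoint of RP ⇒ S = (5/2, 0)
2. C lies on line PR with PC:CR = 5:4 ⇒ C = (20/9, 1/9)
3. A is the centroid of triangle SCQ ⇒ A = (103/54, 1/27)
through A parallel to RC: direction (20/9, -8/9); meets QR at K = (1/3, 2/3)
K = Q + t·(R−Q) with t = 2/3

t = 2/3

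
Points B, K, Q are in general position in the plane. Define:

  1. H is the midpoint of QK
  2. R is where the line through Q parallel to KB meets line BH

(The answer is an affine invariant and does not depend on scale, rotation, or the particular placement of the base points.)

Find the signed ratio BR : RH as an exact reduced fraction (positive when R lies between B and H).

Assign B = (0, 0), K = (1, 0), Q = (0, 1) — the answer is frame-independent, so this choice is without loss of generality.
1. H is the midpoint of QK ⇒ H = (1/2, 1/2)
2. R is where the line through Q parallel to KB meets line BH ⇒ R = (1, 1)
R = B + t·(H−B) with t = 2, so BR:RH = t:(1−t) = 2:-1

BR:RH = -2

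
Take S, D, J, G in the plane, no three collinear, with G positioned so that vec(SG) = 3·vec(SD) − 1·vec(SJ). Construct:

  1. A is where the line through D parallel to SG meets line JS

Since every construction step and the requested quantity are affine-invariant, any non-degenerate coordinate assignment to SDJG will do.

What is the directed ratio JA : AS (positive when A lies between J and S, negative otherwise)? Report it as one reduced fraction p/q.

Choose coordinates S = (0, 0), D = (1, 0), J = (0, 1), G = (3, -1).
1. A is where the line through D parallel to SG meets line JS ⇒ A = (0, 1/3)
A = J + t·(S−J) with t = 2/3, so JA:AS = t:(1−t) = 2/3:1/3

JA:AS = 2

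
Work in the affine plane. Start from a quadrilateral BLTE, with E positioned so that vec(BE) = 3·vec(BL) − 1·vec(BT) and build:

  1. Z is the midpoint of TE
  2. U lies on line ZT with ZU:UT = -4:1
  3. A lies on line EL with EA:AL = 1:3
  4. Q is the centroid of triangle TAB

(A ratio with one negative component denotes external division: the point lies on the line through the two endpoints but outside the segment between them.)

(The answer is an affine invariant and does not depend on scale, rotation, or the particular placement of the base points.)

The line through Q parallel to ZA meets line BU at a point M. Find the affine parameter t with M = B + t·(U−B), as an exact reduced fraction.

t = 17/23

Work in coordinates with B = (0, 0), L = (1, 0), T = (0, 1), E = (3, -1).
1. Z is the midpoint of TE ⇒ Z = (3/2, 0)
2. U lies on line ZT with ZU:UT = -4:1 ⇒ U = (-1/2, 4/3)
3. A lies on line EL with EA:AL = 1:3 ⇒ A = (5/2, -3/4)
4. Q is the centroid of triangle TAB ⇒ Q = (5/6, 1/12)
through Q parallel to ZA: direction (1, -3/4); meets BU at M = (-17/46, 68/69)
M = B + t·(U−B) with t = 17/23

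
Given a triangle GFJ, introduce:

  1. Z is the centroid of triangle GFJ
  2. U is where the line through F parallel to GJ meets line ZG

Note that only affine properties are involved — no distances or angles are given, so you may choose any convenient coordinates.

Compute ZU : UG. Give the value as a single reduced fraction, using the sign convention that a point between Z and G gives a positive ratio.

ZU:UG = -2/3

Assign G = (0, 0), F = (1, 0), J = (0, 1) — the answer is frame-independent, so this choice is without loss of generality.
1. Z is the centroid of triangle GFJ ⇒ Z = (1/3, 1/3)
2. U is where the line through F parallel to GJ meets line ZG ⇒ U = (1, 1)
U = Z + t·(G−Z) with t = -2, so ZU:UG = t:(1−t) = -2:3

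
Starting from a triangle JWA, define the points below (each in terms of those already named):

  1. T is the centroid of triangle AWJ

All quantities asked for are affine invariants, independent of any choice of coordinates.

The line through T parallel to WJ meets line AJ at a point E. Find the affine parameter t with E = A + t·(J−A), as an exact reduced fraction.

t = 2/3

Assign J = (0, 0), W = (1, 0), A = (0, 1) — the answer is frame-independent, so this choice is without loss of generality.
1. T is the centroid of triangle AWJ ⇒ T = (1/3, 1/3)
through T parallel to WJ: direction (-1, 0); meets AJ at E = (0, 1/3)
E = A + t·(J−A) with t = 2/3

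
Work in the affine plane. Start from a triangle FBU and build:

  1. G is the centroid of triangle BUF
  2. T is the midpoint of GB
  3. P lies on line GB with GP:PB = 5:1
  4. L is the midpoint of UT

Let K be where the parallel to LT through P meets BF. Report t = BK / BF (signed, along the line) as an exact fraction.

Set F = (0, 0), B = (1, 0), U = (0, 1); any affine frame gives the same invariant.
1. G is the centroid of triangle BUF ⇒ G = (1/3, 1/3)
2. T is the midpoint of GB ⇒ T = (2/3, 1/6)
3. P lies on line GB with GP:PB = 5:1 ⇒ P = (8/9, 1/18)
4. L is the midpoint of UT ⇒ L = (1/3, 7/12)
through P parallel to LT: direction (1/3, -5/12); meets BF at K = (14/15, 0)
K = B + t·(F−B) with t = 1/15

t = 1/15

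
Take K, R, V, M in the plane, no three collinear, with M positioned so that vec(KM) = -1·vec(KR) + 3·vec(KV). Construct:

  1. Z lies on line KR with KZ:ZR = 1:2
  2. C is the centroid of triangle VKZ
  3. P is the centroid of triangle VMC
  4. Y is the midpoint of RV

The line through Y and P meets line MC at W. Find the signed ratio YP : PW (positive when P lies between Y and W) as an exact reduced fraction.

Choose coordinates K = (0, 0), R = (1, 0), V = (0, 1), M = (-1, 3).
1. Z lies on line KR with KZ:ZR = 1:2 ⇒ Z = (1/3, 0)
2. C is the centroid of triangle VKZ ⇒ C = (1/9, 1/3)
3. P is the centroid of triangle VMC ⇒ P = (-8/27, 13/9)
4. Y is the midpoint of RV ⇒ Y = (1/2, 1/2)
line YP meets MC at W = (-106/261, 137/87)
P = Y + t·(W−Y) with t = 29/33, so YP:PW = 29/33:4/33

YP:PW = 29/4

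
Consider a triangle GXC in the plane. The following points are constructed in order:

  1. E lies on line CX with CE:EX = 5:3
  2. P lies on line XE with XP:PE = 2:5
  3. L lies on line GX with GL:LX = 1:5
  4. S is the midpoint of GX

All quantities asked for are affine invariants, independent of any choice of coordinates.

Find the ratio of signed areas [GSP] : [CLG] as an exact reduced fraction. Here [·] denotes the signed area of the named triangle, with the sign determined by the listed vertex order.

[GSP]:[CLG] = -9/28

Choose coordinates G = (0, 0), X = (1, 0), C = (0, 1).
1. E lies on line CX with CE:EX = 5:3 ⇒ E = (5/8, 3/8)
2. P lies on line XE with XP:PE = 2:5 ⇒ P = (25/28, 3/28)
3. L lies on line GX with GL:LX = 1:5 ⇒ L = (1/6, 0)
4. S is the midpoint of GX ⇒ S = (1/2, 0)
2·[GSP] = 3/56, 2·[CLG] = -1/6
[GSP]:[CLG] = 3/56:-1/6 = -9/28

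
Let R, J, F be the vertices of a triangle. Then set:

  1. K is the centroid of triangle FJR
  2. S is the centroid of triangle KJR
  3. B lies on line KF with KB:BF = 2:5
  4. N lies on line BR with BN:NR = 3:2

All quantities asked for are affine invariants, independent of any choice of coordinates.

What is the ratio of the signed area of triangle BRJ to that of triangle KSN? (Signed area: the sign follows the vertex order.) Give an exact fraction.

[BRJ]:[KSN] = -55/7

Work in coordinates with R = (0, 0), J = (1, 0), F = (0, 1).
1. K is the centroid of triangle FJR ⇒ K = (1/3, 1/3)
2. S is the centroid of triangle KJR ⇒ S = (4/9, 1/9)
3. B lies on line KF with KB:BF = 2:5 ⇒ B = (5/21, 11/21)
4. N lies on line BR with BN:NR = 3:2 ⇒ N = (2/21, 22/105)
2·[BRJ] = 11/21, 2·[KSN] = -1/15
[BRJ]:[KSN] = 11/21:-1/15 = -55/7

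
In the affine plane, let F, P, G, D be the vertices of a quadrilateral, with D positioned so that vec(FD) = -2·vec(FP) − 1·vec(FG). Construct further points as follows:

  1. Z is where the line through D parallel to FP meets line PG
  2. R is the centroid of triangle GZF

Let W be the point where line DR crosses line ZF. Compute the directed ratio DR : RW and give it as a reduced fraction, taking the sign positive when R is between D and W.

Set F = (0, 0), P = (1, 0), G = (0, 1), D = (-2, -1); any affine frame gives the same invariant.
1. Z is where the line through D parallel to FP meets line PG ⇒ Z = (2, -1)
2. R is the centroid of triangle GZF ⇒ R = (2/3, 0)
line DR meets ZF at W = (2/7, -1/7)
R = D + t·(W−D) with t = 7/6, so DR:RW = 7/6:-1/6

DR:RW = -7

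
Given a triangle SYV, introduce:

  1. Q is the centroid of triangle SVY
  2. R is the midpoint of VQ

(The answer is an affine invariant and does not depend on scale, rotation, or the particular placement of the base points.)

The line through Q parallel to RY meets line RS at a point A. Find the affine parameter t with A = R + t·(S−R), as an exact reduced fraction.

Assign S = (0, 0), Y = (1, 0), V = (0, 1) — the answer is frame-independent, so this choice is without loss of generality.
1. Q is the centroid of triangle SVY ⇒ Q = (1/3, 1/3)
2. R is the midpoint of VQ ⇒ R = (1/6, 2/3)
through Q parallel to RY: direction (5/6, -2/3); meets RS at A = (1/8, 1/2)
A = R + t·(S−R) with t = 1/4

t = 1/4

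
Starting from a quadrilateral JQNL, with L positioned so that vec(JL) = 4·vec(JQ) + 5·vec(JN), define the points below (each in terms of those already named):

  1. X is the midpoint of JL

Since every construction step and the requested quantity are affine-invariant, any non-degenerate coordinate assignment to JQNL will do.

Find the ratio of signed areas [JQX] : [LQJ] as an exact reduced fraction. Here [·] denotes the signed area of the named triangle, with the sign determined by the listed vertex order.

Assign J = (0, 0), Q = (1, 0), N = (0, 1), L = (4, 5) — the answer is frame-independent, so this choice is without loss of generality.
1. X is the midpoint of JL ⇒ X = (2, 5/2)
2·[JQX] = 5/2, 2·[LQJ] = -5
[JQX]:[LQJ] = 5/2:-5 = -1/2

[JQX]:[LQJ] = -1/2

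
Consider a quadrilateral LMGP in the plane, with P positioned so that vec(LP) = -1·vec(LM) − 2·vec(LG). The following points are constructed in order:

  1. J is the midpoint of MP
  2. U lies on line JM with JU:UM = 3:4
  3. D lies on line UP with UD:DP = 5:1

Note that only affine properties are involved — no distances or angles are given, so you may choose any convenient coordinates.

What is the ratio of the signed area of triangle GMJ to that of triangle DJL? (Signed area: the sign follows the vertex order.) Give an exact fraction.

Set L = (0, 0), M = (1, 0), G = (0, 1), P = (-1, -2); any affine frame gives the same invariant.
1. J is the midpoint of MP ⇒ J = (0, -1)
2. U lies on line JM with JU:UM = 3:4 ⇒ U = (3/7, -4/7)
3. D lies on line UP with UD:DP = 5:1 ⇒ D = (-16/21, -37/21)
2·[GMJ] = -2, 2·[DJL] = 16/21
[GMJ]:[DJL] = -2:16/21 = -21/8

[GMJ]:[DJL] = -21/8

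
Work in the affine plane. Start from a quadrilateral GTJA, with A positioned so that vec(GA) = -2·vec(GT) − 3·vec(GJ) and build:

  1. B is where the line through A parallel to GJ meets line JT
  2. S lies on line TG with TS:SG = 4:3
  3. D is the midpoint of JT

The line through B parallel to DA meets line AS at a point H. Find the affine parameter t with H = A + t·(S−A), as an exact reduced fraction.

t = -15

Set G = (0, 0), T = (1, 0), J = (0, 1), A = (-2, -3); any affine frame gives the same invariant.
1. B is where the line through A parallel to GJ meets line JT ⇒ B = (-2, 3)
2. S lies on line TG with TS:SG = 4:3 ⇒ S = (3/7, 0)
3. D is the midpoint of JT ⇒ D = (1/2, 1/2)
through B parallel to DA: direction (-5/2, -7/2); meets AS at H = (-269/7, -48)
H = A + t·(S−A) with t = -15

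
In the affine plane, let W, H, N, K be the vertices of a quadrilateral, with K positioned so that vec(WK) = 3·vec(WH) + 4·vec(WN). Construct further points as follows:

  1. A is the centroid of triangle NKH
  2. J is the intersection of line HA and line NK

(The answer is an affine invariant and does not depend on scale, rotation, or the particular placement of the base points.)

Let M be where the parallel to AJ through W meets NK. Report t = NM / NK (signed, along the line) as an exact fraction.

t = 1/12

Assign W = (0, 0), H = (1, 0), N = (0, 1), K = (3, 4) — the answer is frame-independent, so this choice is without loss of generality.
1. A is the centroid of triangle NKH ⇒ A = (4/3, 5/3)
2. J is the intersection of line HA and line NK ⇒ J = (3/2, 5/2)
through W parallel to AJ: direction (1/6, 5/6); meets NK at M = (1/4, 5/4)
M = N + t·(K−N) with t = 1/12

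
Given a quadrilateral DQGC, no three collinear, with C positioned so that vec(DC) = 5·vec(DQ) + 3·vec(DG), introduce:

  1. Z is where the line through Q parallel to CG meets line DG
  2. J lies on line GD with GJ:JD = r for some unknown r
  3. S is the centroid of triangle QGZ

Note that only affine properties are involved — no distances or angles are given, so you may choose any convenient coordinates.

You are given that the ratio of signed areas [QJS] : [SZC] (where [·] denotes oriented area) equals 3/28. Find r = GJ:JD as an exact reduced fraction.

Assign D = (0, 0), Q = (1, 0), G = (0, 1), C = (5, 3) — the answer is frame-independent, so this choice is without loss of generality.
1. Z is where the line through Q parallel to CG meets line DG ⇒ Z = (0, -2/5)
2. With GJ:JD = r, write λ = r/(r+1) so J = G + λ·(D−G); J is affine-linear in λ
3. S is the centroid of triangle QGZ ⇒ S = (1/3, 1/5)
Every point depending on J is an affine combination of J and λ-independent points, so each such coordinate is linear in λ; the λ² term in each signed area is a multiple of (D−G)×(D−G) = 0, so 2·[QJS] and 2·[SZC] are each linear in λ. Evaluating at λ=0 and λ=1:
  2·[QJS] = -2/3·λ + 7/15,   2·[SZC] = 28/15
So [QJS]:[SZC] = (-2/3·λ + 7/15) / (28/15). Setting this equal to 3/28:
  -2/3·λ + 7/15 = 3/28·(28/15)  ⇒  λ = 2/5
Then r = λ/(1−λ) = (2/5)/(3/5) = 2/3. Check: with r = 2/3, J = (0, 3/5) and [QJS]:[SZC] = 3/28 as required.

r = 2/3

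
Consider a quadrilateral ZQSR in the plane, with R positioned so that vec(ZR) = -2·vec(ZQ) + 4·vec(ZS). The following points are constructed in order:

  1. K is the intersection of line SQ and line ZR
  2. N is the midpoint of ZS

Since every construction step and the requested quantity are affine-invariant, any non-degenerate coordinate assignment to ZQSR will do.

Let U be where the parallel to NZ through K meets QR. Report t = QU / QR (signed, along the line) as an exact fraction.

Assign Z = (0, 0), Q = (1, 0), S = (0, 1), R = (-2, 4) — the answer is frame-independent, so this choice is without loss of generality.
1. K is the intersection of line SQ and line ZR ⇒ K = (-1, 2)
2. N is the midpoint of ZS ⇒ N = (0, 1/2)
through K parallel to NZ: direction (0, -1/2); meets QR at U = (-1, 8/3)
U = Q + t·(R−Q) with t = 2/3

t = 2/3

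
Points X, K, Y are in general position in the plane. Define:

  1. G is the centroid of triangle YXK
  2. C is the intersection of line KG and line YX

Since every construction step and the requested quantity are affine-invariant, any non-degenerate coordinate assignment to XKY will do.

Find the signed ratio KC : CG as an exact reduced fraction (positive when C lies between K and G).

KC:CG = -3

Work in coordinates with X = (0, 0), K = (1, 0), Y = (0, 1).
1. G is the centroid of triangle YXK ⇒ G = (1/3, 1/3)
2. C is the intersection of line KG and line YX ⇒ C = (0, 1/2)
C = K + t·(G−K) with t = 3/2, so KC:CG = t:(1−t) = 3/2:-1/2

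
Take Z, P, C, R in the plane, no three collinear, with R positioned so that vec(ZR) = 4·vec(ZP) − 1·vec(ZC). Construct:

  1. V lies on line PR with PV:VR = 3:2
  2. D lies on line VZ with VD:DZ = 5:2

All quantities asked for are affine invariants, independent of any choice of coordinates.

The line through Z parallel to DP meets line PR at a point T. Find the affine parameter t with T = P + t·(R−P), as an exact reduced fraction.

Assign Z = (0, 0), P = (1, 0), C = (0, 1), R = (4, -1) — the answer is frame-independent, so this choice is without loss of generality.
1. V lies on line PR with PV:VR = 3:2 ⇒ V = (14/5, -3/5)
2. D lies on line VZ with VD:DZ = 5:2 ⇒ D = (4/5, -6/35)
through Z parallel to DP: direction (1/5, 6/35); meets PR at T = (7/25, 6/25)
T = P + t·(R−P) with t = -6/25

t = -6/25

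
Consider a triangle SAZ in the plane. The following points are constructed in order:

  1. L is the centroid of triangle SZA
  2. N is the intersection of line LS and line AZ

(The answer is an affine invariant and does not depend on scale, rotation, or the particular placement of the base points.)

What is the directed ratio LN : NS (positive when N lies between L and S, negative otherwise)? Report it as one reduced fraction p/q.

Assign S = (0, 0), A = (1, 0), Z = (0, 1) — the answer is frame-independent, so this choice is without loss of generality.
1. L is the centroid of triangle SZA ⇒ L = (1/3, 1/3)
2. N is the intersection of line LS and line AZ ⇒ N = (1/2, 1/2)
N = L + t·(S−L) with t = -1/2, so LN:NS = t:(1−t) = -1/2:3/2

LN:NS = -1/3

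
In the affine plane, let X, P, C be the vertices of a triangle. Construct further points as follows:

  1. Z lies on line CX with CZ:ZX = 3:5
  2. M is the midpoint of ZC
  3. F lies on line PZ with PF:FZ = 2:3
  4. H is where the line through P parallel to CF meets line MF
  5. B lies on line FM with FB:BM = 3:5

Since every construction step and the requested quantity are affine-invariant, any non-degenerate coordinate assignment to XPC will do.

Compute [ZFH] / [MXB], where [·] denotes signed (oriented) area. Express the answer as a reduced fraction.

[ZFH]:[MXB] = -32/65

Set X = (0, 0), P = (1, 0), C = (0, 1); any affine frame gives the same invariant.
1. Z lies on line CX with CZ:ZX = 3:5 ⇒ Z = (0, 5/8)
2. M is the midpoint of ZC ⇒ M = (0, 13/16)
3. F lies on line PZ with PF:FZ = 2:3 ⇒ F = (3/5, 1/4)
4. H is where the line through P parallel to CF meets line MF ⇒ H = (7/5, -1/2)
5. B lies on line FM with FB:BM = 3:5 ⇒ B = (3/8, 59/128)
2·[ZFH] = -3/20, 2·[MXB] = 39/128
[ZFH]:[MXB] = -3/20:39/128 = -32/65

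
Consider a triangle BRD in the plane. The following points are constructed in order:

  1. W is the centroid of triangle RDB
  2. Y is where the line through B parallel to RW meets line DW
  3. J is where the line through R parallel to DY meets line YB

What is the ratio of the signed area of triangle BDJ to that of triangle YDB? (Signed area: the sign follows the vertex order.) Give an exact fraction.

Assign B = (0, 0), R = (1, 0), D = (0, 1) — the answer is frame-independent, so this choice is without loss of generality.
1. W is the centroid of triangle RDB ⇒ W = (1/3, 1/3)
2. Y is where the line through B parallel to RW meets line DW ⇒ Y = (2/3, -1/3)
3. J is where the line through R parallel to DY meets line YB ⇒ J = (4/3, -2/3)
2·[BDJ] = -4/3, 2·[YDB] = 2/3
[BDJ]:[YDB] = -4/3:2/3 = -2

[BDJ]:[YDB] = -2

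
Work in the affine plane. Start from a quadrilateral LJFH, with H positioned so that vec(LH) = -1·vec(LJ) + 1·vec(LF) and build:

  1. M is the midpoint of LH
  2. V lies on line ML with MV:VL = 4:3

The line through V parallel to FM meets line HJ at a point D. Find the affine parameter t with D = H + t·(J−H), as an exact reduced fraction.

t = 11/21

Set L = (0, 0), J = (1, 0), F = (0, 1), H = (-1, 1); any affine frame gives the same invariant.
1. M is the midpoint of LH ⇒ M = (-1/2, 1/2)
2. V lies on line ML with MV:VL = 4:3 ⇒ V = (-3/14, 3/14)
through V parallel to FM: direction (-1/2, -1/2); meets HJ at D = (1/21, 10/21)
D = H + t·(J−H) with t = 11/21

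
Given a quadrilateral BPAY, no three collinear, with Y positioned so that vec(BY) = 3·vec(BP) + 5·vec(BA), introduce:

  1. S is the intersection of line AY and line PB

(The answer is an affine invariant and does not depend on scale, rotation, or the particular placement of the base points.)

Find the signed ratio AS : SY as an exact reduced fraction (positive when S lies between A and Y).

AS:SY = -1/5

Assign B = (0, 0), P = (1, 0), A = (0, 1), Y = (3, 5) — the answer is frame-independent, so this choice is without loss of generality.
1. S is the intersection of line AY and line PB ⇒ S = (-3/4, 0)
S = A + t·(Y−A) with t = -1/4, so AS:SY = t:(1−t) = -1/4:5/4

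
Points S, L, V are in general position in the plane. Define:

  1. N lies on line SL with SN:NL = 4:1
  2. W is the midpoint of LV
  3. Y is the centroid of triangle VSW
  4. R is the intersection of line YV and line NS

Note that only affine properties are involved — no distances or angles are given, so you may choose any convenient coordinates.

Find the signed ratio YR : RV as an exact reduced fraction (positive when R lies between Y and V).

Work in coordinates with S = (0, 0), L = (1, 0), V = (0, 1).
1. N lies on line SL with SN:NL = 4:1 ⇒ N = (4/5, 0)
2. W is the midpoint of LV ⇒ W = (1/2, 1/2)
3. Y is the centroid of triangle VSW ⇒ Y = (1/6, 1/2)
4. R is the intersection of line YV and line NS ⇒ R = (1/3, 0)
R = Y + t·(V−Y) with t = -1, so YR:RV = t:(1−t) = -1:2

YR:RV = -1/2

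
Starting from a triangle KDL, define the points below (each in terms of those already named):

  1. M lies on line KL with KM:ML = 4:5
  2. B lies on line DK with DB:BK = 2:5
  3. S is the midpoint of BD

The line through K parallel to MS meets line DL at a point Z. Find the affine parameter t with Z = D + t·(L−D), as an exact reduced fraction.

t = -14/13

Assign K = (0, 0), D = (1, 0), L = (0, 1) — the answer is frame-independent, so this choice is without loss of generality.
1. M lies on line KL with KM:ML = 4:5 ⇒ M = (0, 4/9)
2. B lies on line DK with DB:BK = 2:5 ⇒ B = (5/7, 0)
3. S is the midpoint of BD ⇒ S = (6/7, 0)
through K parallel to MS: direction (6/7, -4/9); meets DL at Z = (27/13, -14/13)
Z = D + t·(L−D) with t = -14/13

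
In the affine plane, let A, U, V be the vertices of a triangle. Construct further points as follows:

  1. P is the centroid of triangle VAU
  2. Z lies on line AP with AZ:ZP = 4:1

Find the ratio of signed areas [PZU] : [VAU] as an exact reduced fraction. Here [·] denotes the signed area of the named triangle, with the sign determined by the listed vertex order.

Work in coordinates with A = (0, 0), U = (1, 0), V = (0, 1).
1. P is the centroid of triangle VAU ⇒ P = (1/3, 1/3)
2. Z lies on line AP with AZ:ZP = 4:1 ⇒ Z = (4/15, 4/15)
2·[PZU] = 1/15, 2·[VAU] = 1
[PZU]:[VAU] = 1/15:1 = 1/15

[PZU]:[VAU] = 1/15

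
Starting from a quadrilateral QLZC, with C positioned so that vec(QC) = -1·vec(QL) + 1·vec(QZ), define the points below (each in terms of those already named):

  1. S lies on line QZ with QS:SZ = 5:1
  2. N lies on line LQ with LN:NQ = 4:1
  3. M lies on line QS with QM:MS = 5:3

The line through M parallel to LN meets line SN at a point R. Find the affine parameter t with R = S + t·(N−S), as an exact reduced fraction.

Set Q = (0, 0), L = (1, 0), Z = (0, 1), C = (-1, 1); any affine frame gives the same invariant.
1. S lies on line QZ with QS:SZ = 5:1 ⇒ S = (0, 5/6)
2. N lies on line LQ with LN:NQ = 4:1 ⇒ N = (1/5, 0)
3. M lies on line QS with QM:MS = 5:3 ⇒ M = (0, 25/48)
through M parallel to LN: direction (-4/5, 0); meets SN at R = (3/40, 25/48)
R = S + t·(N−S) with t = 3/8

t = 3/8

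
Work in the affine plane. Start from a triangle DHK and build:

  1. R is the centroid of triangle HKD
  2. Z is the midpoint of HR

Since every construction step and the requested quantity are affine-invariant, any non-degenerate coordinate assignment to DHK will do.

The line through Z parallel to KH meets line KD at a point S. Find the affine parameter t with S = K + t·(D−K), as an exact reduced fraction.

Set D = (0, 0), H = (1, 0), K = (0, 1); any affine frame gives the same invariant.
1. R is the centroid of triangle HKD ⇒ R = (1/3, 1/3)
2. Z is the midpoint of HR ⇒ Z = (2/3, 1/6)
through Z parallel to KH: direction (1, -1); meets KD at S = (0, 5/6)
S = K + t·(D−K) with t = 1/6

t = 1/6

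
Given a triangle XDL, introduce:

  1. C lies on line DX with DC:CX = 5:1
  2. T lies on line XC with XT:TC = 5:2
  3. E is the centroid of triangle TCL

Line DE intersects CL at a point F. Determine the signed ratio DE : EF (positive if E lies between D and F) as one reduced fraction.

Assign X = (0, 0), D = (1, 0), L = (0, 1) — the answer is frame-independent, so this choice is without loss of generality.
1. C lies on line DX with DC:CX = 5:1 ⇒ C = (1/6, 0)
2. T lies on line XC with XT:TC = 5:2 ⇒ T = (5/42, 0)
3. E is the centroid of triangle TCL ⇒ E = (2/21, 1/3)
line DE meets CL at F = (12/107, 35/107)
E = D + t·(F−D) with t = 107/105, so DE:EF = 107/105:-2/105

DE:EF = -107/2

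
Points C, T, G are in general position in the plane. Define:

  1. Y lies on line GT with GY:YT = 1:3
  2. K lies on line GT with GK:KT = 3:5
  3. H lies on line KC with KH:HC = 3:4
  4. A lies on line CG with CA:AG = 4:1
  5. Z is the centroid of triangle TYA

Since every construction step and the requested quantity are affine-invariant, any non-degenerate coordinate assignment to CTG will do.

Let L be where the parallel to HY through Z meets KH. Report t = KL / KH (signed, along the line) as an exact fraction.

t = -17/45

Set C = (0, 0), T = (1, 0), G = (0, 1); any affine frame gives the same invariant.
1. Y lies on line GT with GY:YT = 1:3 ⇒ Y = (1/4, 3/4)
2. K lies on line GT with GK:KT = 3:5 ⇒ K = (3/8, 5/8)
3. H lies on line KC with KH:HC = 3:4 ⇒ H = (3/14, 5/14)
4. A lies on line CG with CA:AG = 4:1 ⇒ A = (0, 4/5)
5. Z is the centroid of triangle TYA ⇒ Z = (5/12, 31/60)
through Z parallel to HY: direction (1/28, 11/28); meets KH at L = (61/140, 61/84)
L = K + t·(H−K) with t = -17/45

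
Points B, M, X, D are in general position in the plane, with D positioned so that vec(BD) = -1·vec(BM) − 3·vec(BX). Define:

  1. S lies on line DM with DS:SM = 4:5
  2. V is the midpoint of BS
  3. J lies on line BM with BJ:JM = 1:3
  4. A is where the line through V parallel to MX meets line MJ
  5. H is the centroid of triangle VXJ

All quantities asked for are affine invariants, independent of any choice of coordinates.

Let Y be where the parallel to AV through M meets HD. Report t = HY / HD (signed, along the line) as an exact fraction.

t = -19/89

Assign B = (0, 0), M = (1, 0), X = (0, 1), D = (-1, -3) — the answer is frame-independent, so this choice is without loss of generality.
1. S lies on line DM with DS:SM = 4:5 ⇒ S = (-1/9, -5/3)
2. V is the midpoint of BS ⇒ V = (-1/18, -5/6)
3. J lies on line BM with BJ:JM = 1:3 ⇒ J = (1/4, 0)
4. A is where the line through V parallel to MX meets line MJ ⇒ A = (-8/9, 0)
5. H is the centroid of triangle VXJ ⇒ H = (7/108, 1/18)
through M parallel to AV: direction (5/6, -5/6); meets HD at Y = (26/89, 63/89)
Y = H + t·(D−H) with t = -19/89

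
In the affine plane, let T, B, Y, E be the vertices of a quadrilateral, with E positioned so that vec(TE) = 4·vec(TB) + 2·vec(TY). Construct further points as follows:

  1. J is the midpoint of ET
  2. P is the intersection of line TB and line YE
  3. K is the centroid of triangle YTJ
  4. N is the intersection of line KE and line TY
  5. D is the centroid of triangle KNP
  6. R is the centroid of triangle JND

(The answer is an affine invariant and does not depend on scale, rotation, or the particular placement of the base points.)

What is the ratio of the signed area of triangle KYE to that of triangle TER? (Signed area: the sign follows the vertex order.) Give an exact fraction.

[KYE]:[TER] = -135/118

Set T = (0, 0), B = (1, 0), Y = (0, 1), E = (4, 2); any affine frame gives the same invariant.
1. J is the midpoint of ET ⇒ J = (2, 1)
2. P is the intersection of line TB and line YE ⇒ P = (-4, 0)
3. K is the centroid of triangle YTJ ⇒ K = (2/3, 2/3)
4. N is the intersection of line KE and line TY ⇒ N = (0, 2/5)
5. D is the centroid of triangle KNP ⇒ D = (-10/9, 16/45)
6. R is the centroid of triangle JND ⇒ R = (8/27, 79/135)
2·[KYE] = -2, 2·[TER] = 236/135
[KYE]:[TER] = -2:236/135 = -135/118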